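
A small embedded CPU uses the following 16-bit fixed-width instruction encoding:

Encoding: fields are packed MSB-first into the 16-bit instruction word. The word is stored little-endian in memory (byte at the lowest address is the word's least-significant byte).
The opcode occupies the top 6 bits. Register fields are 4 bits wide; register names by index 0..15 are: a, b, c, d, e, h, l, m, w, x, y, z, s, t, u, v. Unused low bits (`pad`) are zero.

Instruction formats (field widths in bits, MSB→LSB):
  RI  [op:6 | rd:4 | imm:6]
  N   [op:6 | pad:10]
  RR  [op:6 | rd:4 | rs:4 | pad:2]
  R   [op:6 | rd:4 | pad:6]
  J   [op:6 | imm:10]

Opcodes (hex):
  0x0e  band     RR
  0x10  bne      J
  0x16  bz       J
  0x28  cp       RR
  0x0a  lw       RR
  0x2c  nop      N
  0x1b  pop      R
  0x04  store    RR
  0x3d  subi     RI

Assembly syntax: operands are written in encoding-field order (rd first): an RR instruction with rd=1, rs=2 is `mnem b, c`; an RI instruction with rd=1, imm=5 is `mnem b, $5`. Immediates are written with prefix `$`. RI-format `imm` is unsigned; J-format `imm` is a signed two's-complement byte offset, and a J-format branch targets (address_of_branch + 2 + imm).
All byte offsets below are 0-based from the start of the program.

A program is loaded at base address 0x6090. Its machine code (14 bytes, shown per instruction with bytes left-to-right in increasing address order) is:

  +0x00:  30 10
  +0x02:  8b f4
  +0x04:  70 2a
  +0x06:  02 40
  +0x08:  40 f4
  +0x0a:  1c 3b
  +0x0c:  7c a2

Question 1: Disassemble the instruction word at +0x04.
lw x, s

+0x04: 70 2a ⇒ word 0x2a70 (little)
  opcode bits[15:10]=0xa: lw/RR
  rd@[9:6]=0x9 ⇒ x
  rs@[5:2]=0xc ⇒ s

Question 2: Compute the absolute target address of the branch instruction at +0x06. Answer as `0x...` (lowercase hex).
off 0x06: read 02 40 as little → 0x4002
  op=0x4002>>10=0x10 ⇒ bne (J)
  imm@[9:0]=0x2 ⇒ $2
  target = base 0x6090 + off 0x06 + 2 + imm 2 = 0x609a

0x609a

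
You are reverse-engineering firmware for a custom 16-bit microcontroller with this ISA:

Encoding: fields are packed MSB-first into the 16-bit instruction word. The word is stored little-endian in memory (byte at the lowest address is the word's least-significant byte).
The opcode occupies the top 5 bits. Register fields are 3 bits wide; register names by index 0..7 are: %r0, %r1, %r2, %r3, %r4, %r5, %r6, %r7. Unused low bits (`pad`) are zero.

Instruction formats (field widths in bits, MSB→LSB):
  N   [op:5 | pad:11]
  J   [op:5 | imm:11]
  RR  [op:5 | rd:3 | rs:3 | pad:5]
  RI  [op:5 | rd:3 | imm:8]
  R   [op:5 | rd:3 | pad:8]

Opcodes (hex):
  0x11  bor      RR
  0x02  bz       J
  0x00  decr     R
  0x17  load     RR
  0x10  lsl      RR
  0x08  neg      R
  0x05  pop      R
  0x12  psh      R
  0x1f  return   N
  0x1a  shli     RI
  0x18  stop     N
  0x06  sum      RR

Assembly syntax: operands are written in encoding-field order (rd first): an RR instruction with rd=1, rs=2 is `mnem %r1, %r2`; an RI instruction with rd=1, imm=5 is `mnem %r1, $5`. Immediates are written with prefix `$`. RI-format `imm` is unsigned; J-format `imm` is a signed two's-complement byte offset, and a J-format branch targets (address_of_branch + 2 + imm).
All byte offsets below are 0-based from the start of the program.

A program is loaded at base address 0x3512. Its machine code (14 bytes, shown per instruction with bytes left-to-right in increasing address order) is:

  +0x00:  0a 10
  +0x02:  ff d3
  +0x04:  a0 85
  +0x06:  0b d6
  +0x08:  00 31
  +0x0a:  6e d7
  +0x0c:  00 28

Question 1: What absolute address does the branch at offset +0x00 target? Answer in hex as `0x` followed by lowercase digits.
+0x00: 0a 10 ⇒ word 0x100a (little)
  op=0x100a>>11=0x2 ⇒ bz (J)
  imm@[10:0]=0xa ⇒ $10
  target = base 0x3512 + off 0x00 + 2 + imm 10 = 0x351e

0x351e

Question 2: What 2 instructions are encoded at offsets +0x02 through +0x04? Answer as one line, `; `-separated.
shli %r3, $255; lsl %r5, %r5

off 0x02: read ff d3 as little → 0xd3ff
  op=0xd3ff>>11=0x1a ⇒ shli (RI)
  rd@[10:8]=0x3 ⇒ %r3
  imm@[7:0]=0xff ⇒ $255
off 0x04: read a0 85 as little → 0x85a0
  op=0x85a0>>11=0x10 ⇒ lsl (RR)
  rd@[10:8]=0x5 ⇒ %r5
  rs@[7:5]=0x5 ⇒ %r5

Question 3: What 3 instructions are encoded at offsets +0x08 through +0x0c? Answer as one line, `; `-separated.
sum %r1, %r0; shli %r7, $110; pop %r0

@+08  little-endian(00 31) = 0x3100
  top 5b → 0x6 → sum [RR]
  [10:8] rd=1 = %r1
  [7:5] rs=0 = %r0
@+0a  little-endian(6e d7) = 0xd76e
  top 5b → 0x1a → shli [RI]
  [10:8] rd=7 = %r7
  [7:0] imm=110 = $110
@+0c  little-endian(00 28) = 0x2800
  top 5b → 0x5 → pop [R]
  [10:8] rd=0 = %r0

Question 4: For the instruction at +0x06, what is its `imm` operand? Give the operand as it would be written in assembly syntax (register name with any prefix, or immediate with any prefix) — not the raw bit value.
+0x06: 0b d6 ⇒ word 0xd60b (little)
  opcode bits[15:11]=0x1a: shli/RI
  rd: (w>>8)&0x7=0x6 → %r6
  imm: (w>>0)&0xff=0xb → $11

$11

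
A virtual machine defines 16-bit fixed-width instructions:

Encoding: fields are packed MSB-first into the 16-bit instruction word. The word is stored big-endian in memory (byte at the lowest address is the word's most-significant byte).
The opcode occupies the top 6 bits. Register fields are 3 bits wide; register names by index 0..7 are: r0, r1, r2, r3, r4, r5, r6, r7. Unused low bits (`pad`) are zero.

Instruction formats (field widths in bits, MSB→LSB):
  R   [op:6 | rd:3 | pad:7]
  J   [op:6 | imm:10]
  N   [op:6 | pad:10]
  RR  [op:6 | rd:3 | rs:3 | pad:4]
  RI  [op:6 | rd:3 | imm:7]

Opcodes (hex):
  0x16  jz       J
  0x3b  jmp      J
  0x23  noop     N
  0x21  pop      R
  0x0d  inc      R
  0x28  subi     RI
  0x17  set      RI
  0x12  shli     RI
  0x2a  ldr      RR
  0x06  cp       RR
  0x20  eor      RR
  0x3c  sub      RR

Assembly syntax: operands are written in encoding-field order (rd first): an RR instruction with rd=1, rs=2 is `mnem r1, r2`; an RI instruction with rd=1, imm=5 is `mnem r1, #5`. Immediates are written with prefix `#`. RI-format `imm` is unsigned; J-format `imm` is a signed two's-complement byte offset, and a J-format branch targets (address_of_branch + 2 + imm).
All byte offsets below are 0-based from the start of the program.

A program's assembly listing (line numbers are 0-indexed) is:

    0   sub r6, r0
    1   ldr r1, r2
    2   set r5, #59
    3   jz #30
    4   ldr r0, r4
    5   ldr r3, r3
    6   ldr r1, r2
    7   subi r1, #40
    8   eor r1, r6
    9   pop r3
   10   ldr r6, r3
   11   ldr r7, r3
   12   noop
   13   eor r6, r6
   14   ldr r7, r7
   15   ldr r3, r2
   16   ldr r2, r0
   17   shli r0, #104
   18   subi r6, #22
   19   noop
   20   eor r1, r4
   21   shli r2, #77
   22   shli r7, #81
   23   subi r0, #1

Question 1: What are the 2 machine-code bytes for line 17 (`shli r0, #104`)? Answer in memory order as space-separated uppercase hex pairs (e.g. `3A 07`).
line 17 (shli): pack op=0x12:6|rd=0:3|imm=104:7 = 0x4868; big→ 48 68

48 68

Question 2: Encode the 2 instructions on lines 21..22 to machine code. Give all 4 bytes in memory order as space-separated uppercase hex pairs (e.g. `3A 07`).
21. shli fields op=0x12:6|rd=2:3|imm=77:7 → word 494dh → 49 4d
22. shli fields op=0x12:6|rd=7:3|imm=81:7 → word 4bd1h → 4b d1

49 4D 4B D1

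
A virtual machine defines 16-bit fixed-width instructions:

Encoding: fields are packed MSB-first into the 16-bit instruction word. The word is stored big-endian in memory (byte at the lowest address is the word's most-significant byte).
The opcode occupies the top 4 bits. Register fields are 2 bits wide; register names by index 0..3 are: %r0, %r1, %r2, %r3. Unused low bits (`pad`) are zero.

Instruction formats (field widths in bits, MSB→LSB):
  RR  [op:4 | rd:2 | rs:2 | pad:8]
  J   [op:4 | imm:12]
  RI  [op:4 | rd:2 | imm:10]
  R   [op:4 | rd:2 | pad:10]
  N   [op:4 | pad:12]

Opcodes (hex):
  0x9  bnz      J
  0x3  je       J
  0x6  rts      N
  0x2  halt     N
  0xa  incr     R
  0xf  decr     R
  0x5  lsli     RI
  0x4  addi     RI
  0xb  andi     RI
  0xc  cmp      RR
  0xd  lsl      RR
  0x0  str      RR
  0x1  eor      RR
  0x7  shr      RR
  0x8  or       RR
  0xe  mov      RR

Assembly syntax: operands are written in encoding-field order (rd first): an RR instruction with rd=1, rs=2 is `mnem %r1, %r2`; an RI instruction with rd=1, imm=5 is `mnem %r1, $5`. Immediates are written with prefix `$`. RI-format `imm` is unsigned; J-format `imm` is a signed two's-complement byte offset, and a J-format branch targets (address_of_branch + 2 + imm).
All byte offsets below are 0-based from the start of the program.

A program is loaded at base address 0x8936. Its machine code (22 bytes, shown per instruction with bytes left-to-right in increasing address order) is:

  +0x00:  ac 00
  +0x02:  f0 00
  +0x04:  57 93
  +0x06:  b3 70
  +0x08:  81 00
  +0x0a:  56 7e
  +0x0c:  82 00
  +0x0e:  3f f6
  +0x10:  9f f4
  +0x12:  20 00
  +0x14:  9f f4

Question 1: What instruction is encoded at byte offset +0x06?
andi %r0, $880

+0x06: b3 70 ⇒ word 0xb370 (big)
  top 4b → 0xb → andi [RI]
  rd@[11:10]=0x0 ⇒ %r0
  imm@[9:0]=0x370 ⇒ $880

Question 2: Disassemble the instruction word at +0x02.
off 0x02: read f0 00 as big → 0xf000
  top 4b → 0xf → decr [R]
  rd@[11:10]=0x0 ⇒ %r0

decr %r0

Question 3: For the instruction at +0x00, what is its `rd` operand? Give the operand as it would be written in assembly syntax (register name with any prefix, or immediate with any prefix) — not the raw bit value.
%r3

off 0x00: read ac 00 as big → 0xac00
  top 4b → 0xa → incr [R]
  rd@[11:10]=0x3 ⇒ %r3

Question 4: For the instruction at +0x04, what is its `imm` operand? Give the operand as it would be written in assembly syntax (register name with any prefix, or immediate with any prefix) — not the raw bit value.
$915

@+04  big-endian(57 93) = 0x5793
  top 4b → 0x5 → lsli [RI]
  [11:10] rd=1 = %r1
  [9:0] imm=915 = $915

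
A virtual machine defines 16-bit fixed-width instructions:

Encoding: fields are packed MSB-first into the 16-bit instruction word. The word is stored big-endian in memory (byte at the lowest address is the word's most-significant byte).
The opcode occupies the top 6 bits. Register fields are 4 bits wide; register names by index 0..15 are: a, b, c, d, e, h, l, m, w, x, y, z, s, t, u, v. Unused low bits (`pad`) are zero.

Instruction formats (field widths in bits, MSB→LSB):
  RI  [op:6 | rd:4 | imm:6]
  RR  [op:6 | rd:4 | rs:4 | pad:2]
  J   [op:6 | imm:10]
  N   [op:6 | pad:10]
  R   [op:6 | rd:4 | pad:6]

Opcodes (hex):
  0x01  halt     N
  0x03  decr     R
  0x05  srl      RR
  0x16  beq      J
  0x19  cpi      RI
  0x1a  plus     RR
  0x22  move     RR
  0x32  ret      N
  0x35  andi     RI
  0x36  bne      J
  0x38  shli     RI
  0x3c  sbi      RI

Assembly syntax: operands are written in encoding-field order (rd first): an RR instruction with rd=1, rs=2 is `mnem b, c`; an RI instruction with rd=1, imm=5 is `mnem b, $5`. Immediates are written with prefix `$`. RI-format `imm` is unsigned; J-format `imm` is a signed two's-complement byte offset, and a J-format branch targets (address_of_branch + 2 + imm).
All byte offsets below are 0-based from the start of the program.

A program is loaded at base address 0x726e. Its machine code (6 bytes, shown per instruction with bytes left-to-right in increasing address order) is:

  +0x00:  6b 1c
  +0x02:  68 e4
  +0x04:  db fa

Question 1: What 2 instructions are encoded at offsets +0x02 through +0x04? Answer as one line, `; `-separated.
plus d, x; bne $-6

@+02  big-endian(68 e4) = 0x68e4
  opcode bits[15:10]=0x1a: plus/RR
  rd@[9:6]=0x3 ⇒ d
  rs@[5:2]=0x9 ⇒ x
@+04  big-endian(db fa) = 0xdbfa
  opcode bits[15:10]=0x36: bne/J
  imm@[9:0]=0x3fa (s10→-6) ⇒ $-6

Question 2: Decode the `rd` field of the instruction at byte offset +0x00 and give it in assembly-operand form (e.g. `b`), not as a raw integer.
+0x00: 6b 1c ⇒ word 0x6b1c (big)
  opcode bits[15:10]=0x1a: plus/RR
  rd: (w>>6)&0xf=0xc → s
  rs: (w>>2)&0xf=0x7 → m

s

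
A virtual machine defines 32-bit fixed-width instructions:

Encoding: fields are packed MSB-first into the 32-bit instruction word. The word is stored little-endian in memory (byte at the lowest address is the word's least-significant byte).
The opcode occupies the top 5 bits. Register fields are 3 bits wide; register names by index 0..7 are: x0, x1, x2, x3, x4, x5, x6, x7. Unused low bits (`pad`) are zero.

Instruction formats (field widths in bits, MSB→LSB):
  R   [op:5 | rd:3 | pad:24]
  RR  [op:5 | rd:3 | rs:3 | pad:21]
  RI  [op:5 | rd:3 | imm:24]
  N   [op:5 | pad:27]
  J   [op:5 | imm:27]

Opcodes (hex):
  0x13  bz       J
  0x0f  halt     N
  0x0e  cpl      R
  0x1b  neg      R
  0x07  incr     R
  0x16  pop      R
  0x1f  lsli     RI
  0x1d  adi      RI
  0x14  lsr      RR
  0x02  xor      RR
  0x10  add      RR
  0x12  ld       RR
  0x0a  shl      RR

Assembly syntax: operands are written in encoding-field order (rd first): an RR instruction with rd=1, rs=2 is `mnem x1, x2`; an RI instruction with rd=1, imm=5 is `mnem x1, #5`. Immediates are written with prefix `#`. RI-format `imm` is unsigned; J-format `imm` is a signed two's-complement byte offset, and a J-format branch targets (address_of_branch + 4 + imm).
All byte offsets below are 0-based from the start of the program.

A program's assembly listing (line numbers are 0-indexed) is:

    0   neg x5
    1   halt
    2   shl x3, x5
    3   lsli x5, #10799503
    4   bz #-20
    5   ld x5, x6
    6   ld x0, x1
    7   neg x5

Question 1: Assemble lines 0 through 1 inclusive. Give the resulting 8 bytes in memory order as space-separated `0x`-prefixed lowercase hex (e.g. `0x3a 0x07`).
line 0 (neg): pack op=0x1b:5|rd=5:3|pad=0:24 = 0xdd000000; little→ 00 00 00 dd
line 1 (halt): pack op=0xf:5|pad=0:27 = 0x78000000; little→ 00 00 00 78

0x00 0x00 0x00 0xdd 0x00 0x00 0x00 0x78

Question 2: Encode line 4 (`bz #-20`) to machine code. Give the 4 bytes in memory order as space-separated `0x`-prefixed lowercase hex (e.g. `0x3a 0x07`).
0xec 0xff 0xff 0x9f

4. bz fields op=0x13:5|imm=-20:27 → word 9fffffech → ec ff ff 9f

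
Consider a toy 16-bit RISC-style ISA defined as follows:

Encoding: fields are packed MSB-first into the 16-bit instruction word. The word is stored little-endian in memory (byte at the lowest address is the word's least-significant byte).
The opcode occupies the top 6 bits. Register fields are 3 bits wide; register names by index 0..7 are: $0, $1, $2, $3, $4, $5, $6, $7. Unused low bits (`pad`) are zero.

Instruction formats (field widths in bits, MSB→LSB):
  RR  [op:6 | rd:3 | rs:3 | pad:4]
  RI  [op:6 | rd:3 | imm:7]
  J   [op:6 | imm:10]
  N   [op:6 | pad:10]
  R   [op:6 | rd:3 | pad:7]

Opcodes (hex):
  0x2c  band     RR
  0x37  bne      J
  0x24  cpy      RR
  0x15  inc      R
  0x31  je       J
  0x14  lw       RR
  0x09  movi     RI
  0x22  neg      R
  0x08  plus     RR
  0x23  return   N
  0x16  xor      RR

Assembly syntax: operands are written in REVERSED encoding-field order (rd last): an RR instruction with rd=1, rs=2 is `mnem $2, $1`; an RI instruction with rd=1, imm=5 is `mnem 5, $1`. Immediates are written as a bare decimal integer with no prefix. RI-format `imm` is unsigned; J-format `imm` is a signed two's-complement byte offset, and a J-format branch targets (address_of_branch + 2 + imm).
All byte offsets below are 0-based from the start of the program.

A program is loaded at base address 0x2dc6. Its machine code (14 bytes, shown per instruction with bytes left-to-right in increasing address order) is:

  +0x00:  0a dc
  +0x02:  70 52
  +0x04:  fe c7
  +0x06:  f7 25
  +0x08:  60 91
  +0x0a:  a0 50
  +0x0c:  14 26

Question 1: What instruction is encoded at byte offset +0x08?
+0x08: 60 91 ⇒ word 0x9160 (little)
  top 6b → 0x24 → cpy [RR]
  rd@[9:7]=0x2 ⇒ $2
  rs@[6:4]=0x6 ⇒ $6

cpy $6, $2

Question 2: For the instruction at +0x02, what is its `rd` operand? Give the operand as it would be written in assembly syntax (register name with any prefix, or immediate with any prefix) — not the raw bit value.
+0x02: 70 52 ⇒ word 0x5270 (little)
  opcode bits[15:10]=0x14: lw/RR
  rd@[9:7]=0x4 ⇒ $4
  rs@[6:4]=0x7 ⇒ $7

$4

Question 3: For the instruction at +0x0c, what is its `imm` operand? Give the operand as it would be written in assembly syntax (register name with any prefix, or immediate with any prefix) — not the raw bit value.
+0x0c: 14 26 ⇒ word 0x2614 (little)
  op=0x2614>>10=0x9 ⇒ movi (RI)
  rd: (w>>7)&0x7=0x4 → $4
  imm: (w>>0)&0x7f=0x14 → 20

20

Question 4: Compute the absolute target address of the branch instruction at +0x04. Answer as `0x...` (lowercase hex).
@+04  little-endian(fe c7) = 0xc7fe
  top 6b → 0x31 → je [J]
  imm@[9:0]=0x3fe (s10→-2) ⇒ -2
  target = base 0x2dc6 + off 0x04 + 2 + imm -2 = 0x2dca

0x2dca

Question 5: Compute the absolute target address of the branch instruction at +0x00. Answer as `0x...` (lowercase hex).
0x2dd2

off 0x00: read 0a dc as little → 0xdc0a
  op=0xdc0a>>10=0x37 ⇒ bne (J)
  [9:0] imm=10 = 10
  target = base 0x2dc6 + off 0x00 + 2 + imm 10 = 0x2dd2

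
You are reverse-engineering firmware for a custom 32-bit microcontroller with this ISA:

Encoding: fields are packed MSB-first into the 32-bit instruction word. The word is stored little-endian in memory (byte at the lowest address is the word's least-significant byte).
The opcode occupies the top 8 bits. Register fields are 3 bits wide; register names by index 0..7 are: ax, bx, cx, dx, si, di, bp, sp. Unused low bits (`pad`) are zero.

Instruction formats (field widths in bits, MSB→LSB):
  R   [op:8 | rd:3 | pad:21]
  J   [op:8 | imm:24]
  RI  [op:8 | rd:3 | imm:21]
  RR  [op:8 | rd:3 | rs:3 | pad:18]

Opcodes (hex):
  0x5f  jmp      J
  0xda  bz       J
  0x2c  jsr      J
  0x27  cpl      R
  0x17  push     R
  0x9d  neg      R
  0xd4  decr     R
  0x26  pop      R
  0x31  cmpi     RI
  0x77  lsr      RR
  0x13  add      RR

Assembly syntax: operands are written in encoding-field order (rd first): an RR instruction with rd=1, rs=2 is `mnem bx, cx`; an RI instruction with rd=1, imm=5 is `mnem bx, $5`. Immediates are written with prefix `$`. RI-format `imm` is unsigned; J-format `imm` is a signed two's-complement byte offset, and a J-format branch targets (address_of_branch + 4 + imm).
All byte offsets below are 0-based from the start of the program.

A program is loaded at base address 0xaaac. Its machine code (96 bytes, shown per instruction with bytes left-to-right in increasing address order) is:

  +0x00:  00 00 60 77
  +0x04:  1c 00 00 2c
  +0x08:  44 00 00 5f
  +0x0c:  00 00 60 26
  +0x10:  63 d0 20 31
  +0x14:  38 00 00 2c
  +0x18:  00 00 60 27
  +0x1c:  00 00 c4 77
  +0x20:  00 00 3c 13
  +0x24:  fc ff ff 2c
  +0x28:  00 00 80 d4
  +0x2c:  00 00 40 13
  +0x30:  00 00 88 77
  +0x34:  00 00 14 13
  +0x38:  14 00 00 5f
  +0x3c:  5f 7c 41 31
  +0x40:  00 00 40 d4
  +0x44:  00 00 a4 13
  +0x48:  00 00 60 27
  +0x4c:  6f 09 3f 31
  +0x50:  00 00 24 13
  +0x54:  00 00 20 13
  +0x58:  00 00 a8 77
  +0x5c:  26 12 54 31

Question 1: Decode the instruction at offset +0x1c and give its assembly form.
+0x1c: 00 00 c4 77 ⇒ word 0x77c40000 (little)
  top 8b → 0x77 → lsr [RR]
  rd@[23:21]=0x6 ⇒ bp
  rs@[20:18]=0x1 ⇒ bx

lsr bp, bx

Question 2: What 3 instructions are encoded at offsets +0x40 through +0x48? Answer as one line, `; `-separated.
[40] 00 00 40 d4 → 0xd4400000
  op=0xd4400000>>24=0xd4 ⇒ decr (R)
  rd@[23:21]=0x2 ⇒ cx
[44] 00 00 a4 13 → 0x13a40000
  op=0x13a40000>>24=0x13 ⇒ add (RR)
  rd@[23:21]=0x5 ⇒ di
  rs@[20:18]=0x1 ⇒ bx
[48] 00 00 60 27 → 0x27600000
  op=0x27600000>>24=0x27 ⇒ cpl (R)
  rd@[23:21]=0x3 ⇒ dx

decr cx; add di, bx; cpl dx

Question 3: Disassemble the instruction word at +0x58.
@+58  little-endian(00 00 a8 77) = 0x77a80000
  top 8b → 0x77 → lsr [RR]
  rd: (w>>21)&0x7=0x5 → di
  rs: (w>>18)&0x7=0x2 → cx

lsr di, cx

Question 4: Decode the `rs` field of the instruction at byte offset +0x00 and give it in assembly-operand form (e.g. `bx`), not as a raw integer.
@+00  little-endian(00 00 60 77) = 0x77600000
  op=0x77600000>>24=0x77 ⇒ lsr (RR)
  rd@[23:21]=0x3 ⇒ dx
  rs@[20:18]=0x0 ⇒ ax

ax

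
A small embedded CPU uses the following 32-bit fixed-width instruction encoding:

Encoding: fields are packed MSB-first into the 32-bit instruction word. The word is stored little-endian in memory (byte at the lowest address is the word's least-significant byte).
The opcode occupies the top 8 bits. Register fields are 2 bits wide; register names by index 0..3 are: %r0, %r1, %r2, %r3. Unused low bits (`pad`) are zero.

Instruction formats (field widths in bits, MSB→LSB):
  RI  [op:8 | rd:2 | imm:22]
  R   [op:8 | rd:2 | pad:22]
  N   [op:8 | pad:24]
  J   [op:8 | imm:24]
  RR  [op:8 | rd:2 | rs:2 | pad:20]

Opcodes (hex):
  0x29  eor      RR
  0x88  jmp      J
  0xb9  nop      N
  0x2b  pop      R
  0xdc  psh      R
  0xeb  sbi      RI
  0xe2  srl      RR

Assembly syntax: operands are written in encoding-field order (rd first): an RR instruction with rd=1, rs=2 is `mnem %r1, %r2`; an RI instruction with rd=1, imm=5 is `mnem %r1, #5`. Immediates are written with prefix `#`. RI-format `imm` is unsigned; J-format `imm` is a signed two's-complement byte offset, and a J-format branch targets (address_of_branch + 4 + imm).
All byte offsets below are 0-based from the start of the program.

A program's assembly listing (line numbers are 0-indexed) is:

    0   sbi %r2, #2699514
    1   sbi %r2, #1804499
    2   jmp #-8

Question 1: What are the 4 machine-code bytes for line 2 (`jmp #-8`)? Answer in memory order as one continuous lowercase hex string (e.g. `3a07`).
f8ffff88

2. jmp fields op=0x88:8|imm=-8:24 → word 88fffff8h → f8 ff ff 88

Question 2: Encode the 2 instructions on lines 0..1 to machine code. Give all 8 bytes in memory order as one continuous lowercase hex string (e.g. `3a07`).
fa30a9ebd3889beb

line 0 (sbi): pack op=0xeb:8|rd=2:2|imm=2699514:22 = 0xeba930fa; little→ fa 30 a9 eb
line 1 (sbi): pack op=0xeb:8|rd=2:2|imm=1804499:22 = 0xeb9b88d3; little→ d3 88 9b eb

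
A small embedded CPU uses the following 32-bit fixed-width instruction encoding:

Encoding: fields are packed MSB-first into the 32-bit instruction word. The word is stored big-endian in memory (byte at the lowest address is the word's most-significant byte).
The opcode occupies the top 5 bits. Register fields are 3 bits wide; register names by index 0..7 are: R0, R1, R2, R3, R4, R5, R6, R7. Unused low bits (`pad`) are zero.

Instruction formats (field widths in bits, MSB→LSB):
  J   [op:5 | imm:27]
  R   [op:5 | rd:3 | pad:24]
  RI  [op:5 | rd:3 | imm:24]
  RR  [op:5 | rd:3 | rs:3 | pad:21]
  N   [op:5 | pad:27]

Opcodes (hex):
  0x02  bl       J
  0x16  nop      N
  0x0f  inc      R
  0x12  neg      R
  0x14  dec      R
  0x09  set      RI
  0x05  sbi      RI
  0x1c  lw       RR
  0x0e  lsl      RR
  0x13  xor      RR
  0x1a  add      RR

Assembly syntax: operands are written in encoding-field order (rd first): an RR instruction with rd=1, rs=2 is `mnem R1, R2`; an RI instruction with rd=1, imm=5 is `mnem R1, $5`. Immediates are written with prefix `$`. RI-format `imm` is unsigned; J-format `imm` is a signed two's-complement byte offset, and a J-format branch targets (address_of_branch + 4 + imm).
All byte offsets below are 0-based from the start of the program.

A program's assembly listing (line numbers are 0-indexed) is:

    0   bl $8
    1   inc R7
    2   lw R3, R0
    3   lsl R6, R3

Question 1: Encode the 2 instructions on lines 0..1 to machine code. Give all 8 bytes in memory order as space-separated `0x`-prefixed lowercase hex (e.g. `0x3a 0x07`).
0x10 0x00 0x00 0x08 0x7f 0x00 0x00 0x00

0. bl fields op=0x2:5|imm=8:27 → word 10000008h → 10 00 00 08
1. inc fields op=0xf:5|rd=7:3|pad=0:24 → word 7f000000h → 7f 00 00 00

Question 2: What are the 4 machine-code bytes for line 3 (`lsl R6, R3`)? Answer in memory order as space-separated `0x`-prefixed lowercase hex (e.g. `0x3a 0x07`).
0x76 0x60 0x00 0x00

3. lsl fields op=0xe:5|rd=6:3|rs=3:3|pad=0:21 → word 76600000h → 76 60 00 00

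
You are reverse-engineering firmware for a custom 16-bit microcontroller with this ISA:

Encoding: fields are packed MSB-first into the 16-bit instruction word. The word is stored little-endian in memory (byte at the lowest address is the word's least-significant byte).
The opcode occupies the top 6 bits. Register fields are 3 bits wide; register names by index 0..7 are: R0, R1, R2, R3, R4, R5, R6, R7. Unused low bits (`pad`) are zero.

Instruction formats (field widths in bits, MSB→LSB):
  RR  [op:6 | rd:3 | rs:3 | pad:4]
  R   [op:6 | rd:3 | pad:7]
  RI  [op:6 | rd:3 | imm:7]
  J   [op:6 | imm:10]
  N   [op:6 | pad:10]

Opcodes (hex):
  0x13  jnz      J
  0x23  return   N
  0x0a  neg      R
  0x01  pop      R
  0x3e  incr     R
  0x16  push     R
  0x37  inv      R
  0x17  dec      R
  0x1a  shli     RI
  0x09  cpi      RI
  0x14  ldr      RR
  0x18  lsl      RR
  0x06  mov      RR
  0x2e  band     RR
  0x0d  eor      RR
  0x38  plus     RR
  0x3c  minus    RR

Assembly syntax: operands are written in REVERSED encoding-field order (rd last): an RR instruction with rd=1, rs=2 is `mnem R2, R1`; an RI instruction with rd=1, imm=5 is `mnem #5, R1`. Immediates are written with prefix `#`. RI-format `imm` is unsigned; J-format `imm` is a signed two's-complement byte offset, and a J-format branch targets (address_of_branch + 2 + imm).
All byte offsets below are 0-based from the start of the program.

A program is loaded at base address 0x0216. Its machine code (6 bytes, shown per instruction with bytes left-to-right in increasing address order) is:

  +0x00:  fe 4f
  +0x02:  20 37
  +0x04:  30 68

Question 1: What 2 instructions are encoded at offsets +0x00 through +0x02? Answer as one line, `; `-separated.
@+00  little-endian(fe 4f) = 0x4ffe
  opcode bits[15:10]=0x13: jnz/J
  imm@[9:0]=0x3fe (s10→-2) ⇒ #-2
@+02  little-endian(20 37) = 0x3720
  opcode bits[15:10]=0xd: eor/RR
  rd@[9:7]=0x6 ⇒ R6
  rs@[6:4]=0x2 ⇒ R2

jnz #-2; eor R2, R6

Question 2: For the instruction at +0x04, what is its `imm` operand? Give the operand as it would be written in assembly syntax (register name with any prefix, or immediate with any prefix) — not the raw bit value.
#48

off 0x04: read 30 68 as little → 0x6830
  top 6b → 0x1a → shli [RI]
  rd@[9:7]=0x0 ⇒ R0
  imm@[6:0]=0x30 ⇒ #48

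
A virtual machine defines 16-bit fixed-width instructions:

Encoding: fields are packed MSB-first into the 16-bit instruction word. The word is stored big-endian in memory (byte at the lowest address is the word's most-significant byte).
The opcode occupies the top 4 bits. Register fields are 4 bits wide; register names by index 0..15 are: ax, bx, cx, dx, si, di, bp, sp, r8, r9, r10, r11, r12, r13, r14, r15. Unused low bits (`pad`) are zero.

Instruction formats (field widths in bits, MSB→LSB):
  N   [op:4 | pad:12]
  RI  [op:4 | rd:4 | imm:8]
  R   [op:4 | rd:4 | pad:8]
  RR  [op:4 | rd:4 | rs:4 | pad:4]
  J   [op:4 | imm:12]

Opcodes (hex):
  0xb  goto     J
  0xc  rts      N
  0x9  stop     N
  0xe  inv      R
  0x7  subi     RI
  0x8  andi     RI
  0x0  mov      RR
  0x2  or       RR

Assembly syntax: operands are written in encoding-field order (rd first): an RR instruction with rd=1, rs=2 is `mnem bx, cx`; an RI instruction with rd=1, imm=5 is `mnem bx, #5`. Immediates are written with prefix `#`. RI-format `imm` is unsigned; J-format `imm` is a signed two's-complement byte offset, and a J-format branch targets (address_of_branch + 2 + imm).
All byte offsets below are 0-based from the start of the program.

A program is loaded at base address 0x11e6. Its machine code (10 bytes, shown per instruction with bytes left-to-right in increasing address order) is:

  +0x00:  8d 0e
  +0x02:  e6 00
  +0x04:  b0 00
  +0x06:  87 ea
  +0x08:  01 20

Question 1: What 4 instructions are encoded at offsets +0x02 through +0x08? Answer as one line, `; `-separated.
off 0x02: read e6 00 as big → 0xe600
  opcode bits[15:12]=0xe: inv/R
  rd: (w>>8)&0xf=0x6 → bp
off 0x04: read b0 00 as big → 0xb000
  opcode bits[15:12]=0xb: goto/J
  imm: (w>>0)&0xfff=0x0 → #0
off 0x06: read 87 ea as big → 0x87ea
  opcode bits[15:12]=0x8: andi/RI
  rd: (w>>8)&0xf=0x7 → sp
  imm: (w>>0)&0xff=0xea → #234
off 0x08: read 01 20 as big → 0x0120
  opcode bits[15:12]=0x0: mov/RR
  rd: (w>>8)&0xf=0x1 → bx
  rs: (w>>4)&0xf=0x2 → cx

inv bp; goto #0; andi sp, #234; mov bx, cx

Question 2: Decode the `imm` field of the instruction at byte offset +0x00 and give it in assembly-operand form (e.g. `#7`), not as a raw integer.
@+00  big-endian(8d 0e) = 0x8d0e
  top 4b → 0x8 → andi [RI]
  rd: (w>>8)&0xf=0xd → r13
  imm: (w>>0)&0xff=0xe → #14

#14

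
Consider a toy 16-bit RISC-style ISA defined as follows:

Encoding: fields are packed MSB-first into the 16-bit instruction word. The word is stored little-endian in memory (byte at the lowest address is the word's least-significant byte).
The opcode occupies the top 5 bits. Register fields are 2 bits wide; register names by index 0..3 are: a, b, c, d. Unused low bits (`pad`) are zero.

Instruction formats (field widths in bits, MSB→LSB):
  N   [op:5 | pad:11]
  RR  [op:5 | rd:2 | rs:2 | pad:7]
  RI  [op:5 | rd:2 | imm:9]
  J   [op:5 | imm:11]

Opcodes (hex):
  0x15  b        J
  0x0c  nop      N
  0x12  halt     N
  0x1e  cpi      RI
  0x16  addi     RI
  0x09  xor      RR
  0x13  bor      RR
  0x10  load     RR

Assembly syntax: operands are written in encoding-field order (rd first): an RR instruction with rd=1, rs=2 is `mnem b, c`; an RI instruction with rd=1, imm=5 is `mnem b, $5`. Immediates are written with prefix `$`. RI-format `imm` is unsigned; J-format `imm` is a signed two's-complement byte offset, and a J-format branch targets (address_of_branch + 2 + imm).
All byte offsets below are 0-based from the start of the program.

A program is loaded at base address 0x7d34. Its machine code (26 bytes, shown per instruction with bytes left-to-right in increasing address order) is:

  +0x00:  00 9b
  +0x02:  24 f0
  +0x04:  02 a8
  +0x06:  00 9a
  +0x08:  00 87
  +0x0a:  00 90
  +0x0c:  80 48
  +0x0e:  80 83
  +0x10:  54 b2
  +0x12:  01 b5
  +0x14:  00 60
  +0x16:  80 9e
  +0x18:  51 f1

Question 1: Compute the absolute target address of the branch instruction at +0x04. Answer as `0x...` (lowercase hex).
off 0x04: read 02 a8 as little → 0xa802
  op=0xa802>>11=0x15 ⇒ b (J)
  [10:0] imm=2 = $2
  target = base 0x7d34 + off 0x04 + 2 + imm 2 = 0x7d3c

0x7d3c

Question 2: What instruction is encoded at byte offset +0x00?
bor b, c

@+00  little-endian(00 9b) = 0x9b00
  op=0x9b00>>11=0x13 ⇒ bor (RR)
  rd@[10:9]=0x1 ⇒ b
  rs@[8:7]=0x2 ⇒ c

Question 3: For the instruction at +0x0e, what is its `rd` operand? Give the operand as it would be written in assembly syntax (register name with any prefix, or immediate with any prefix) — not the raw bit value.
b

[0e] 80 83 → 0x8380
  opcode bits[15:11]=0x10: load/RR
  [10:9] rd=1 = b
  [8:7] rs=3 = d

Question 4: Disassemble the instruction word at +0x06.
@+06  little-endian(00 9a) = 0x9a00
  top 5b → 0x13 → bor [RR]
  rd: (w>>9)&0x3=0x1 → b
  rs: (w>>7)&0x3=0x0 → a

bor b, a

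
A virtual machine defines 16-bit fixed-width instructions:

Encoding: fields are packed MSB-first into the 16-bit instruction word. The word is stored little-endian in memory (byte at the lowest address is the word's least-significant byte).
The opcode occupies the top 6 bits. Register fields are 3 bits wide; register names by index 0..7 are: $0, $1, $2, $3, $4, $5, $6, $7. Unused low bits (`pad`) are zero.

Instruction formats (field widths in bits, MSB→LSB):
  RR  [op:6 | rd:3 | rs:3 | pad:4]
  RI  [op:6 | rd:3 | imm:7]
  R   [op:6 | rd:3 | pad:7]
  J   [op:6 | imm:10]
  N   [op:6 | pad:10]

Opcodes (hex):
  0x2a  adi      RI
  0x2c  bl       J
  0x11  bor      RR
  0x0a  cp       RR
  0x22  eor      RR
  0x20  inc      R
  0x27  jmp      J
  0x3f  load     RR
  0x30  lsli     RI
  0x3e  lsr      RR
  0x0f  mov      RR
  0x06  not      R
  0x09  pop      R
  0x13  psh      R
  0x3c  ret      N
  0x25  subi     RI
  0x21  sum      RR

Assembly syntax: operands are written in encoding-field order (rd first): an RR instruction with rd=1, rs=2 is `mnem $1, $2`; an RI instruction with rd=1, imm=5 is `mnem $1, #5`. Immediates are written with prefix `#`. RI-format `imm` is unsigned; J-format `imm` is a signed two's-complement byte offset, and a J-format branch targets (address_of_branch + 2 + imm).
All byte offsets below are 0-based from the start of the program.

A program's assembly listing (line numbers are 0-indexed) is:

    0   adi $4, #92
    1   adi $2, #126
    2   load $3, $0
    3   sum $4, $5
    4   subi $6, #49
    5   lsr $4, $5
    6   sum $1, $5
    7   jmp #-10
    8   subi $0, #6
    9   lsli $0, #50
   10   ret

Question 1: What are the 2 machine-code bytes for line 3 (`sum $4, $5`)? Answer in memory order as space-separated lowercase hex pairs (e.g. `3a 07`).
line 3 (sum): pack op=0x21:6|rd=4:3|rs=5:3|pad=0:4 = 0x8650; little→ 50 86

50 86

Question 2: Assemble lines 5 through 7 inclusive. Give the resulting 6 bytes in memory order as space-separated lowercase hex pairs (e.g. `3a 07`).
50 fa d0 84 f6 9f

L5: lsr op=0x3e:6|rd=4:3|rs=5:3|pad=0:4 ⇒ 0xfa50 ⇒ little 50 fa
L6: sum op=0x21:6|rd=1:3|rs=5:3|pad=0:4 ⇒ 0x84d0 ⇒ little d0 84
L7: jmp op=0x27:6|imm=-10:10 ⇒ 0x9ff6 ⇒ little f6 9f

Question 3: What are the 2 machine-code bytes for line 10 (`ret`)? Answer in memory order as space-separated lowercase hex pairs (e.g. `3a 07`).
L10: ret op=0x3c:6|pad=0:10 ⇒ 0xf000 ⇒ little 00 f0

00 f0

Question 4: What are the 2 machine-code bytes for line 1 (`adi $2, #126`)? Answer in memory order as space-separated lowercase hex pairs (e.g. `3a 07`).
7e a9

1. adi fields op=0x2a:6|rd=2:3|imm=126:7 → word a97eh → 7e a9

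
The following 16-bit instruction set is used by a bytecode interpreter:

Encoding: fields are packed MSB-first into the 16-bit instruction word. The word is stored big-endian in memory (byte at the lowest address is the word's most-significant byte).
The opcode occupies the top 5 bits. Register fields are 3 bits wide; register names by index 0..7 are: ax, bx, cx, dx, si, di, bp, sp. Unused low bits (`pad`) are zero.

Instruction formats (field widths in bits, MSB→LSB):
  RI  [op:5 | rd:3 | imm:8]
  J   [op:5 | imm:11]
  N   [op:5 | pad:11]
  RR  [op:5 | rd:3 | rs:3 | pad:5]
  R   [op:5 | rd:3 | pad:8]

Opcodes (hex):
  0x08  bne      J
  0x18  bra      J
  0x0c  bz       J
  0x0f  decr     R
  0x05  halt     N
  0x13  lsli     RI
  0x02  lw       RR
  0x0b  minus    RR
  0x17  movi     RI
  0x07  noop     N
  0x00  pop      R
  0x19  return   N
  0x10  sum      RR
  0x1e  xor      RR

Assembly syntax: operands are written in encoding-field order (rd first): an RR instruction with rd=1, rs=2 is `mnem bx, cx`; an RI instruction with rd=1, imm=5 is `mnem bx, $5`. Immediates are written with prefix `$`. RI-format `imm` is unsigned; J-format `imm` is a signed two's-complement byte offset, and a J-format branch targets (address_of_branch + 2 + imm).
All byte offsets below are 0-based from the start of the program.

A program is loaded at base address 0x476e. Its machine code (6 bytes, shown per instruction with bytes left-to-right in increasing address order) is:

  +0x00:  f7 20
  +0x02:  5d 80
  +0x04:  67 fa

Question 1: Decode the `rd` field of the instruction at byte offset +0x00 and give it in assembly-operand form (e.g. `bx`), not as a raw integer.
sp

@+00  big-endian(f7 20) = 0xf720
  op=0xf720>>11=0x1e ⇒ xor (RR)
  rd: (w>>8)&0x7=0x7 → sp
  rs: (w>>5)&0x7=0x1 → bx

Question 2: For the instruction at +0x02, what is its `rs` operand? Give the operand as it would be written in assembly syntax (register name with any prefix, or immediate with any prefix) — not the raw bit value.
off 0x02: read 5d 80 as big → 0x5d80
  top 5b → 0xb → minus [RR]
  rd@[10:8]=0x5 ⇒ di
  rs@[7:5]=0x4 ⇒ si

si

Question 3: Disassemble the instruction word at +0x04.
off 0x04: read 67 fa as big → 0x67fa
  opcode bits[15:11]=0xc: bz/J
  imm@[10:0]=0x7fa (s11→-6) ⇒ $-6

bz $-6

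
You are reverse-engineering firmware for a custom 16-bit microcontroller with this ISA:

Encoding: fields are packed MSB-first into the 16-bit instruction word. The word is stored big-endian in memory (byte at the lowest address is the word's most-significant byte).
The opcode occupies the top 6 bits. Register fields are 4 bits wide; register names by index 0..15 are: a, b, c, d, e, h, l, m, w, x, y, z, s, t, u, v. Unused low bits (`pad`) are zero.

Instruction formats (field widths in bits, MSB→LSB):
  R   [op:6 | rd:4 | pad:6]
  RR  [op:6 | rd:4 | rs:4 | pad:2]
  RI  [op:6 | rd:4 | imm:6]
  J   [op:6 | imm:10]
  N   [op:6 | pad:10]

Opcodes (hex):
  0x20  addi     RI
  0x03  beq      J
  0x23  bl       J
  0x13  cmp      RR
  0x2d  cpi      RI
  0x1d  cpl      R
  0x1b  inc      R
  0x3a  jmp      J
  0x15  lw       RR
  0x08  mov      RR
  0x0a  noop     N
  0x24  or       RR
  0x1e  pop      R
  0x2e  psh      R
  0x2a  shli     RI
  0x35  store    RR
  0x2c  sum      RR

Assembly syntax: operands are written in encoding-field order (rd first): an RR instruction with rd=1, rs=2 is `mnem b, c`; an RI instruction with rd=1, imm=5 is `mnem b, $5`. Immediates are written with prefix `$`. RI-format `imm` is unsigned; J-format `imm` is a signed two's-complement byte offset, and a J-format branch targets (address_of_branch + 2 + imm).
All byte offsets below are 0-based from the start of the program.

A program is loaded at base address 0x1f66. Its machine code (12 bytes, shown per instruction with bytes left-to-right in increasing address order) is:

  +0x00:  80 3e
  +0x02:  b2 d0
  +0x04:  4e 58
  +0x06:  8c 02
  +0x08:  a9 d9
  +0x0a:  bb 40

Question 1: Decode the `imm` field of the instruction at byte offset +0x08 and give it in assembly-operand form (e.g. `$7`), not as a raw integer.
@+08  big-endian(a9 d9) = 0xa9d9
  opcode bits[15:10]=0x2a: shli/RI
  rd@[9:6]=0x7 ⇒ m
  imm@[5:0]=0x19 ⇒ $25

$25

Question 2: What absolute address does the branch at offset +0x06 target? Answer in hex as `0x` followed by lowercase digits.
0x1f70

@+06  big-endian(8c 02) = 0x8c02
  top 6b → 0x23 → bl [J]
  imm@[9:0]=0x2 ⇒ $2
  target = base 0x1f66 + off 0x06 + 2 + imm 2 = 0x1f70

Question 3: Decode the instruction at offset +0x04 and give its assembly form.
off 0x04: read 4e 58 as big → 0x4e58
  opcode bits[15:10]=0x13: cmp/RR
  rd@[9:6]=0x9 ⇒ x
  rs@[5:2]=0x6 ⇒ l

cmp x, l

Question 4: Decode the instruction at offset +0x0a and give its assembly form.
psh t

+0x0a: bb 40 ⇒ word 0xbb40 (big)
  opcode bits[15:10]=0x2e: psh/R
  rd: (w>>6)&0xf=0xd → t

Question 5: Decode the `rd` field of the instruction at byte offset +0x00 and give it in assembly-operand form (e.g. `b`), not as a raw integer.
a

off 0x00: read 80 3e as big → 0x803e
  op=0x803e>>10=0x20 ⇒ addi (RI)
  rd: (w>>6)&0xf=0x0 → a
  imm: (w>>0)&0x3f=0x3e → $62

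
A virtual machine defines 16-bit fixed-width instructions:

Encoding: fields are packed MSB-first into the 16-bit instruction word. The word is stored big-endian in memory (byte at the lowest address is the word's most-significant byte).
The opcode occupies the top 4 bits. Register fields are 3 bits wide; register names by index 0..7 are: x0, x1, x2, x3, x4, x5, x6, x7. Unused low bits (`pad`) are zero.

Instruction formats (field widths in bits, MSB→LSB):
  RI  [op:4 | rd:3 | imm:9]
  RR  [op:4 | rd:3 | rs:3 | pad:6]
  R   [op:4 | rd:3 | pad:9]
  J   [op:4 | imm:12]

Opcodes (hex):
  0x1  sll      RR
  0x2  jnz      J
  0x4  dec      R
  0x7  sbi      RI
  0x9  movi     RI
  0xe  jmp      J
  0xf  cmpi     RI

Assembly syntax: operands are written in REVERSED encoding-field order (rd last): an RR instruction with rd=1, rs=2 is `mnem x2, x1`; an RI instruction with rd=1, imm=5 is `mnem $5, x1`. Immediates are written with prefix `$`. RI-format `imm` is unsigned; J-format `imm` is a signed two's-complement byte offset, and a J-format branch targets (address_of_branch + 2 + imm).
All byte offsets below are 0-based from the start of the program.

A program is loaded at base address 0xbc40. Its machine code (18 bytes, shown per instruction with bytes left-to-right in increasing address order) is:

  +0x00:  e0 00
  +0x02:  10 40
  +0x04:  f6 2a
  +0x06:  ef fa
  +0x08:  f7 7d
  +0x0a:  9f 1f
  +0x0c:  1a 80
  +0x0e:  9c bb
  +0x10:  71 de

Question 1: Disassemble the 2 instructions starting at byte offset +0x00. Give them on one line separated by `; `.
jmp $0; sll x1, x0

[00] e0 00 → 0xe000
  top 4b → 0xe → jmp [J]
  [11:0] imm=0 = $0
[02] 10 40 → 0x1040
  top 4b → 0x1 → sll [RR]
  [11:9] rd=0 = x0
  [8:6] rs=1 = x1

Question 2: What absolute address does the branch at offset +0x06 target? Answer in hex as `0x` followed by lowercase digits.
@+06  big-endian(ef fa) = 0xeffa
  top 4b → 0xe → jmp [J]
  imm: (w>>0)&0xfff=0xffa (s12→-6) → $-6
  target = base 0xbc40 + off 0x06 + 2 + imm -6 = 0xbc42

0xbc42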